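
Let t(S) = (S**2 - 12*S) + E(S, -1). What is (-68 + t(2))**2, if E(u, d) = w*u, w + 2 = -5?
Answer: 10404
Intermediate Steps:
w = -7 (w = -2 - 5 = -7)
E(u, d) = -7*u
t(S) = S**2 - 19*S (t(S) = (S**2 - 12*S) - 7*S = S**2 - 19*S)
(-68 + t(2))**2 = (-68 + 2*(-19 + 2))**2 = (-68 + 2*(-17))**2 = (-68 - 34)**2 = (-102)**2 = 10404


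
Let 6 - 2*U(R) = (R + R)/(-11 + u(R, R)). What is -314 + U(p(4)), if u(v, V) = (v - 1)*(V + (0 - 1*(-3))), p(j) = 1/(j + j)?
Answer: -273361/879 ≈ -310.99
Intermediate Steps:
p(j) = 1/(2*j)
u(v, V) = (-1 + v)*(3 + V) (u(v, V) = (-1 + v)*(V + (0 + 3)) = (-1 + v)*(V + 3) = (-1 + v)*(3 + V))
U(R) = 3 - R/(-14 + R**2 + 2*R) (U(R) = 3 - (R + R)/(2*(-11 + (-3 - R + 3*R + R*R))) = 3 - 2*R/(2*(-11 + (-3 - R + 3*R + R**2))) = 3 - 2*R/(2*(-11 + (-3 + R**2 + 2*R))) = 3 - 2*R/(2*(-14 + R**2 + 2*R)) = 3 - R/(-14 + R**2 + 2*R))
-314 + U(p(4)) = -314 + (-42 + 3*((1/2)/4)**2 + 5*((1/2)/4))/(-14 + ((1/2)/4)**2 + 2*((1/2)/4)) = -314 + (-42 + 3*((1/2)*(1/4))**2 + 5*((1/2)*(1/4)))/(-14 + ((1/2)*(1/4))**2 + 2*((1/2)*(1/4))) = -314 + (-42 + 3*(1/8)**2 + 5*(1/8))/(-14 + (1/8)**2 + 2*(1/8)) = -314 + (-42 + 3*(1/64) + 5/8)/(-14 + 1/64 + 1/4) = -314 + (-42 + 3/64 + 5/8)/(-879/64) = -314 - 64/879*(-2645/64) = -314 + 2645/879 = -273361/879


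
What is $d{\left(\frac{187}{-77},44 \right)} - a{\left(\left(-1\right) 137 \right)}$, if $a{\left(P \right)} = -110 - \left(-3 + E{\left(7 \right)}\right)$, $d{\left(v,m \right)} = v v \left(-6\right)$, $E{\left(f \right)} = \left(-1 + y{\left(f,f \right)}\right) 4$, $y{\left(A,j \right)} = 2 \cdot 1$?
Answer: $\frac{3705}{49} \approx 75.612$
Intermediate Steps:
$y{\left(A,j \right)} = 2$
$E{\left(f \right)} = 4$ ($E{\left(f \right)} = \left(-1 + 2\right) 4 = 1 \cdot 4 = 4$)
$d{\left(v,m \right)} = - 6 v^{2}$ ($d{\left(v,m \right)} = v^{2} \left(-6\right) = - 6 v^{2}$)
$a{\left(P \right)} = -111$ ($a{\left(P \right)} = -110 + \left(3 - 4\right) = -110 - 1 = -111$)
$d{\left(\frac{187}{-77},44 \right)} - a{\left(\left(-1\right) 137 \right)} = - 6 \left(\frac{187}{-77}\right)^{2} - -111 = - 6 \left(187 \left(- \frac{1}{77}\right)\right)^{2} + 111 = - 6 \left(- \frac{17}{7}\right)^{2} + 111 = \left(-6\right) \frac{289}{49} + 111 = - \frac{1734}{49} + 111 = \frac{3705}{49}$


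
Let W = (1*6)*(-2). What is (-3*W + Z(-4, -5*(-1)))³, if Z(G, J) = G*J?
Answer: 4096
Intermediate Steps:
W = -12 (W = 6*(-2) = -12)
(-3*W + Z(-4, -5*(-1)))³ = (-3*(-12) - (-20)*(-1))³ = (36 - 4*5)³ = (36 - 20)³ = 16³ = 4096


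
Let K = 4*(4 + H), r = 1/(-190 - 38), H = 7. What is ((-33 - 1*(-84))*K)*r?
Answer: -187/19 ≈ -9.8421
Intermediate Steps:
r = -1/228 (r = 1/(-228) = -1/228 ≈ -0.0043860)
K = 44 (K = 4*(4 + 7) = 4*11 = 44)
((-33 - 1*(-84))*K)*r = ((-33 - 1*(-84))*44)*(-1/228) = ((-33 + 84)*44)*(-1/228) = (51*44)*(-1/228) = 2244*(-1/228) = -187/19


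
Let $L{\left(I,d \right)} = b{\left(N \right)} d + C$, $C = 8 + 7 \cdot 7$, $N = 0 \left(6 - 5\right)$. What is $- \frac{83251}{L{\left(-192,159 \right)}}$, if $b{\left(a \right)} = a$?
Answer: $- \frac{83251}{57} \approx -1460.5$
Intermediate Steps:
$N = 0$ ($N = 0 \cdot 1 = 0$)
$C = 57$ ($C = 8 + 49 = 57$)
$L{\left(I,d \right)} = 57$ ($L{\left(I,d \right)} = 0 d + 57 = 0 + 57 = 57$)
$- \frac{83251}{L{\left(-192,159 \right)}} = - \frac{83251}{57}$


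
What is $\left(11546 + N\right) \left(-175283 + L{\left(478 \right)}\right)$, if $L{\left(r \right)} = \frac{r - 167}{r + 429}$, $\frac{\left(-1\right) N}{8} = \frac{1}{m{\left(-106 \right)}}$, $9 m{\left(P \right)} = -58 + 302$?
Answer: $- \frac{111968671114560}{55327} \approx -2.0238 \cdot 10^{9}$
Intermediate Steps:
$m{\left(P \right)} = \frac{244}{9}$ ($m{\left(P \right)} = \frac{-58 + 302}{9} = \frac{1}{9} \cdot 244 = \frac{244}{9}$)
$N = - \frac{18}{61}$ ($N = - \frac{8}{\frac{244}{9}} = \left(-8\right) \frac{9}{244} = - \frac{18}{61} \approx -0.29508$)
$L{\left(r \right)} = \frac{-167 + r}{429 + r}$
$\left(11546 + N\right) \left(-175283 + L{\left(478 \right)}\right) = \left(11546 - \frac{18}{61}\right) \left(-175283 + \frac{-167 + 478}{429 + 478}\right) = \frac{704288 \left(-175283 + \frac{1}{907} \cdot 311\right)}{61} = \frac{704288 \left(-175283 + \frac{311}{907}\right)}{61} = \frac{704288}{61} \left(- \frac{158981370}{907}\right) = - \frac{111968671114560}{55327}$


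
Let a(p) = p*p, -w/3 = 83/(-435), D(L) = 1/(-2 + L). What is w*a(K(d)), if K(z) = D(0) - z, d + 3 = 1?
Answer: 747/580 ≈ 1.2879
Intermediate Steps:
d = -2 (d = -3 + 1 = -2)
K(z) = -1/2 - z (K(z) = 1/(-2 + 0) - z = 1/(-2) - z = -1/2 - z)
w = 83/145 (w = -249/(-435) = -249*(-1)/435 = -3*(-83/435) = 83/145 ≈ 0.57241)
a(p) = p**2
w*a(K(d)) = 83*(-1/2 - 1*(-2))**2/145 = 83*(-1/2 + 2)**2/145 = 83*(3/2)**2/145 = (83/145)*(9/4) = 747/580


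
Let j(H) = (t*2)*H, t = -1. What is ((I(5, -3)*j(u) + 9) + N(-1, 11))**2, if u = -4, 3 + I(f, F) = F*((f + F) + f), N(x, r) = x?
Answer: 33856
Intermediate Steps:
I(f, F) = -3 + F*(F + 2*f) (I(f, F) = -3 + F*((f + F) + f) = -3 + F*((F + f) + f) = -3 + F*(F + 2*f))
j(H) = -2*H (j(H) = (-1*2)*H = -2*H)
((I(5, -3)*j(u) + 9) + N(-1, 11))**2 = (((-3 + (-3)**2 + 2*(-3)*5)*(-2*(-4)) + 9) - 1)**2 = (((-3 + 9 - 30)*8 + 9) - 1)**2 = ((-24*8 + 9) - 1)**2 = ((-192 + 9) - 1)**2 = (-183 - 1)**2 = (-184)**2 = 33856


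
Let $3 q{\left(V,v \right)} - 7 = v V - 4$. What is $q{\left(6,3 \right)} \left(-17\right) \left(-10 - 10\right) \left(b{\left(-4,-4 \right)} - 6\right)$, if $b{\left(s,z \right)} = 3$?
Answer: $-7140$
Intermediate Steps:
$q{\left(V,v \right)} = 1 + \frac{V v}{3}$ ($q{\left(V,v \right)} = \frac{7}{3} + \frac{v V - 4}{3} = \frac{7}{3} + \frac{V v - 4}{3} = \frac{7}{3} + \frac{-4 + V v}{3} = \frac{7}{3} + \left(- \frac{4}{3} + \frac{V v}{3}\right) = 1 + \frac{V v}{3}$)
$q{\left(6,3 \right)} \left(-17\right) \left(-10 - 10\right) \left(b{\left(-4,-4 \right)} - 6\right) = \left(1 + \frac{1}{3} \cdot 6 \cdot 3\right) \left(-17\right) \left(-10 - 10\right) \left(3 - 6\right) = \left(1 + 6\right) \left(-17\right) \left(\left(-20\right) \left(-3\right)\right) = 7 \left(-17\right) 60 = \left(-119\right) 60 = -7140$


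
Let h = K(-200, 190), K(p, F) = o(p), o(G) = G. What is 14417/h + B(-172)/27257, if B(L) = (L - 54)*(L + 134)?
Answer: -391246569/5451400 ≈ -71.770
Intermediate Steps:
B(L) = (-54 + L)*(134 + L)
K(p, F) = p
h = -200
14417/h + B(-172)/27257 = 14417/(-200) + (-7236 + (-172)² + 80*(-172))/27257 = 14417*(-1/200) + (-7236 + 29584 - 13760)*(1/27257) = -14417/200 + 8588*(1/27257) = -14417/200 + 8588/27257 = -391246569/5451400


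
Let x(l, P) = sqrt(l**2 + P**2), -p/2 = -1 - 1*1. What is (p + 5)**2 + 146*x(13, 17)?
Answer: 81 + 146*sqrt(458) ≈ 3205.5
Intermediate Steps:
p = 4 (p = -2*(-1 - 1*1) = -2*(-1 - 1) = -2*(-2) = 4)
x(l, P) = sqrt(P**2 + l**2)
(p + 5)**2 + 146*x(13, 17) = (4 + 5)**2 + 146*sqrt(17**2 + 13**2) = 9**2 + 146*sqrt(289 + 169) = 81 + 146*sqrt(458)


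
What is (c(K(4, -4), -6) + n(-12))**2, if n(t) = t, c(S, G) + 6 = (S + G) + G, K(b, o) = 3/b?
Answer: 13689/16 ≈ 855.56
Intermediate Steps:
c(S, G) = -6 + S + 2*G (c(S, G) = -6 + ((S + G) + G) = -6 + ((G + S) + G) = -6 + (S + 2*G) = -6 + S + 2*G)
(c(K(4, -4), -6) + n(-12))**2 = ((-6 + 3/4 + 2*(-6)) - 12)**2 = ((-6 + 3*(1/4) - 12) - 12)**2 = ((-6 + 3/4 - 12) - 12)**2 = (-69/4 - 12)**2 = (-117/4)**2 = 13689/16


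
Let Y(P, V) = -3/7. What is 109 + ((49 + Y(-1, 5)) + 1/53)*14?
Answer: 41831/53 ≈ 789.26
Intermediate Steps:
Y(P, V) = -3/7 (Y(P, V) = -3*⅐ = -3/7)
109 + ((49 + Y(-1, 5)) + 1/53)*14 = 109 + ((49 - 3/7) + 1/53)*14 = 109 + (340/7 + 1/53)*14 = 109 + (18027/371)*14 = 109 + 36054/53 = 41831/53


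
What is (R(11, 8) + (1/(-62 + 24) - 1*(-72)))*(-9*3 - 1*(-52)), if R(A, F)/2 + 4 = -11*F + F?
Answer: -91225/38 ≈ -2400.7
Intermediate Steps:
R(A, F) = -8 - 20*F (R(A, F) = -8 + 2*(-11*F + F) = -8 + 2*(-10*F) = -8 - 20*F)
(R(11, 8) + (1/(-62 + 24) - 1*(-72)))*(-9*3 - 1*(-52)) = ((-8 - 20*8) + (1/(-62 + 24) - 1*(-72)))*(-9*3 - 1*(-52)) = ((-8 - 160) + (1/(-38) + 72))*(-27 + 52) = (-168 + (-1/38 + 72))*25 = (-168 + 2735/38)*25 = -3649/38*25 = -91225/38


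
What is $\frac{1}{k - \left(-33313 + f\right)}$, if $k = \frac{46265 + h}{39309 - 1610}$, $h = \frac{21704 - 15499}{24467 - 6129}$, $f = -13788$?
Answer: $\frac{691324262}{32562912478237} \approx 2.123 \cdot 10^{-5}$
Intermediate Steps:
$h = \frac{6205}{18338} \approx 0.33837$
$k = \frac{848413775}{691324262}$ ($k = \frac{46265 + \frac{6205}{18338}}{39309 - 1610} = \frac{848413775}{18338 \cdot 37699} = \frac{848413775}{18338} \cdot \frac{1}{37699} = \frac{848413775}{691324262} \approx 1.2272$)
$\frac{1}{k - \left(-33313 + f\right)} = \frac{1}{\frac{848413775}{691324262} + \left(14590 - \left(\left(-13788 - 9669\right) - 9054\right)\right)} = \frac{1}{\frac{848413775}{691324262} + \left(14590 - \left(-23457 - 9054\right)\right)} = \frac{1}{\frac{848413775}{691324262} + \left(14590 - -32511\right)} = \frac{1}{\frac{848413775}{691324262} + \left(14590 + 32511\right)} = \frac{1}{\frac{848413775}{691324262} + 47101} = \frac{1}{\frac{32562912478237}{691324262}} = \frac{691324262}{32562912478237}$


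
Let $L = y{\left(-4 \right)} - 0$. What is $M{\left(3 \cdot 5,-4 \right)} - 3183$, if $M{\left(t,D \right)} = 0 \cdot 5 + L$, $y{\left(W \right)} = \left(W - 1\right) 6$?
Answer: $-3213$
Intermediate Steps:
$y{\left(W \right)} = -6 + 6 W$ ($y{\left(W \right)} = \left(-1 + W\right) 6 = -6 + 6 W$)
$L = -30$ ($L = \left(-6 + 6 \left(-4\right)\right) - 0 = \left(-6 - 24\right) + 0 = -30 + 0 = -30$)
$M{\left(t,D \right)} = -30$ ($M{\left(t,D \right)} = 0 \cdot 5 - 30 = 0 - 30 = -30$)
$M{\left(3 \cdot 5,-4 \right)} - 3183 = -30 - 3183 = -3213$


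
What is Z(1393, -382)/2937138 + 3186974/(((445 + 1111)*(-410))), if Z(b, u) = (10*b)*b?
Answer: 754676499997/468444139620 ≈ 1.6110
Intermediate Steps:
Z(b, u) = 10*b²
Z(1393, -382)/2937138 + 3186974/(((445 + 1111)*(-410))) = (10*1393²)/2937138 + 3186974/(((445 + 1111)*(-410))) = (10*1940449)*(1/2937138) + 3186974/((1556*(-410))) = 19404490*(1/2937138) + 3186974/(-637960) = 9702245/1468569 + 3186974*(-1/637960) = 9702245/1468569 - 1593487/318980 = 754676499997/468444139620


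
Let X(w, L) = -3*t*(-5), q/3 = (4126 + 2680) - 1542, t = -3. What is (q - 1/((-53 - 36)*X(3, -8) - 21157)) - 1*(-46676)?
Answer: 1071451137/17152 ≈ 62468.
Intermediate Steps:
q = 15792 (q = 3*((4126 + 2680) - 1542) = 3*(6806 - 1542) = 3*5264 = 15792)
X(w, L) = -45 (X(w, L) = -3*(-3)*(-5) = 9*(-5) = -45)
(q - 1/((-53 - 36)*X(3, -8) - 21157)) - 1*(-46676) = (15792 - 1/((-53 - 36)*(-45) - 21157)) - 1*(-46676) = (15792 - 1/(-89*(-45) - 21157)) + 46676 = (15792 - 1/(4005 - 21157)) + 46676 = (15792 - 1/(-17152)) + 46676 = (15792 - 1*(-1/17152)) + 46676 = (15792 + 1/17152) + 46676 = 270864385/17152 + 46676 = 1071451137/17152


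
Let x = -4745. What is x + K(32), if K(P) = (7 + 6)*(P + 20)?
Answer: -4069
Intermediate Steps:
K(P) = 260 + 13*P (K(P) = 13*(20 + P) = 260 + 13*P)
x + K(32) = -4745 + (260 + 13*32) = -4745 + (260 + 416) = -4745 + 676 = -4069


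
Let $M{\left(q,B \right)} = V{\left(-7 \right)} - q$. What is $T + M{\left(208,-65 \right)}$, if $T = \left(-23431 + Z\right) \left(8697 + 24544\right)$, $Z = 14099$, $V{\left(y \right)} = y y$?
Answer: $-310205171$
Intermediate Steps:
$V{\left(y \right)} = y^{2}$
$M{\left(q,B \right)} = 49 - q$ ($M{\left(q,B \right)} = \left(-7\right)^{2} - q = 49 - q$)
$T = -310205012$ ($T = \left(-23431 + 14099\right) \left(8697 + 24544\right) = \left(-9332\right) 33241 = -310205012$)
$T + M{\left(208,-65 \right)} = -310205012 + \left(49 - 208\right) = -310205012 - 159 = -310205171$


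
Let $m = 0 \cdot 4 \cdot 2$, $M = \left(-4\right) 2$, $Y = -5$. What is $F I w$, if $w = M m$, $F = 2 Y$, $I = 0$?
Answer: $0$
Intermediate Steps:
$M = -8$
$m = 0$ ($m = 0 \cdot 2 = 0$)
$F = -10$ ($F = 2 \left(-5\right) = -10$)
$w = 0$ ($w = \left(-8\right) 0 = 0$)
$F I w = \left(-10\right) 0 \cdot 0 = 0 \cdot 0 = 0$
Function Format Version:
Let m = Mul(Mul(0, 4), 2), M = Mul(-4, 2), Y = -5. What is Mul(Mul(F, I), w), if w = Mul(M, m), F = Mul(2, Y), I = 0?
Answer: 0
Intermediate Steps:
M = -8
m = 0 (m = Mul(0, 2) = 0)
F = -10 (F = Mul(2, -5) = -10)
w = 0 (w = Mul(-8, 0) = 0)
Mul(Mul(F, I), w) = Mul(Mul(-10, 0), 0) = Mul(0, 0) = 0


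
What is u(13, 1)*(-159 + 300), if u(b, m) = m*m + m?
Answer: 282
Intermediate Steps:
u(b, m) = m + m**2 (u(b, m) = m**2 + m = m + m**2)
u(13, 1)*(-159 + 300) = (1*(1 + 1))*(-159 + 300) = (1*2)*141 = 2*141 = 282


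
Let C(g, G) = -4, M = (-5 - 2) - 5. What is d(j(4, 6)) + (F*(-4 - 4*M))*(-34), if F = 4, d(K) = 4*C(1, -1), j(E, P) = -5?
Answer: -6000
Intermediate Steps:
M = -12 (M = -7 - 5 = -12)
d(K) = -16 (d(K) = 4*(-4) = -16)
d(j(4, 6)) + (F*(-4 - 4*M))*(-34) = -16 + (4*(-4 - 4*(-12)))*(-34) = -16 + (4*(-4 + 48))*(-34) = -16 + (4*44)*(-34) = -16 + 176*(-34) = -16 - 5984 = -6000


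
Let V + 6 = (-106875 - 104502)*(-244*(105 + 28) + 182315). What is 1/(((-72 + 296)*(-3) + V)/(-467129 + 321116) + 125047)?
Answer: 48671/16645359880 ≈ 2.9240e-6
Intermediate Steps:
V = -31677591357 (V = -6 + (-106875 - 104502)*(-244*(105 + 28) + 182315) = -6 - 211377*(-244*133 + 182315) = -6 - 211377*(-32452 + 182315) = -6 - 211377*149863 = -6 - 31677591351 = -31677591357)
1/(((-72 + 296)*(-3) + V)/(-467129 + 321116) + 125047) = 1/(((-72 + 296)*(-3) - 31677591357)/(-467129 + 321116) + 125047) = 1/((224*(-3) - 31677591357)/(-146013) + 125047) = 1/((-672 - 31677591357)*(-1/146013) + 125047) = 1/(-31677592029*(-1/146013) + 125047) = 1/(10559197343/48671 + 125047) = 1/(16645359880/48671) = 48671/16645359880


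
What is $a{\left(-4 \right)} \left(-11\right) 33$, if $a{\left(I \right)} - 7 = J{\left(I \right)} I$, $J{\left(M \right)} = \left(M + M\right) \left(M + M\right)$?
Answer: $90387$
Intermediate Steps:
$J{\left(M \right)} = 4 M^{2}$ ($J{\left(M \right)} = 2 M 2 M = 4 M^{2}$)
$a{\left(I \right)} = 7 + 4 I^{3}$ ($a{\left(I \right)} = 7 + 4 I^{2} I = 7 + 4 I^{3}$)
$a{\left(-4 \right)} \left(-11\right) 33 = \left(7 + 4 \left(-4\right)^{3}\right) \left(-11\right) 33 = \left(7 + 4 \left(-64\right)\right) \left(-11\right) 33 = \left(7 - 256\right) \left(-11\right) 33 = \left(-249\right) \left(-11\right) 33 = 2739 \cdot 33 = 90387$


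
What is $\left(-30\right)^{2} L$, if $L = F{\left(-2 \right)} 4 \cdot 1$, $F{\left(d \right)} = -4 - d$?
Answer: $-7200$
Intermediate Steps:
$L = -8$ ($L = \left(-4 - -2\right) 4 \cdot 1 = \left(-4 + 2\right) 4 \cdot 1 = \left(-2\right) 4 \cdot 1 = \left(-8\right) 1 = -8$)
$\left(-30\right)^{2} L = \left(-30\right)^{2} \left(-8\right) = 900 \left(-8\right) = -7200$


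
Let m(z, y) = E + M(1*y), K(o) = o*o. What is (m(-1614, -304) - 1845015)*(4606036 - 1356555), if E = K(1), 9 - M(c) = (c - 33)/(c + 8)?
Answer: -1774612468026977/296 ≈ -5.9953e+12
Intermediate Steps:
K(o) = o²
M(c) = 9 - (-33 + c)/(8 + c) (M(c) = 9 - (c - 33)/(c + 8) = 9 - (-33 + c)/(8 + c))
E = 1 (E = 1² = 1)
m(z, y) = 1 + (105 + 8*y)/(8 + y) (m(z, y) = 1 + (105 + 8*(1*y))/(8 + 1*y) = 1 + (105 + 8*y)/(8 + y))
(m(-1614, -304) - 1845015)*(4606036 - 1356555) = ((113 + 9*(-304))/(8 - 304) - 1845015)*(4606036 - 1356555) = ((113 - 2736)/(-296) - 1845015)*3249481 = (-1/296*(-2623) - 1845015)*3249481 = (2623/296 - 1845015)*3249481 = -546121817/296*3249481 = -1774612468026977/296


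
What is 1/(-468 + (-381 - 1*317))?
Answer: -1/1166 ≈ -0.00085763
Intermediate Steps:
1/(-468 + (-381 - 1*317)) = 1/(-468 + (-381 - 317)) = 1/(-468 - 698) = 1/(-1166) = -1/1166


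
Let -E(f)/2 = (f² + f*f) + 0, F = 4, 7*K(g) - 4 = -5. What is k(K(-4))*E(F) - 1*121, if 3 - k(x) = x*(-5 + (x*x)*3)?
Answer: -91871/343 ≈ -267.85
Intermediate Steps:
K(g) = -⅐ (K(g) = 4/7 + (⅐)*(-5) = 4/7 - 5/7 = -⅐)
E(f) = -4*f² (E(f) = -2*((f² + f*f) + 0) = -2*((f² + f²) + 0) = -2*(2*f² + 0) = -4*f²)
k(x) = 3 - x*(-5 + 3*x²) (k(x) = 3 - x*(-5 + (x*x)*3) = 3 - x*(-5 + x²*3) = 3 - x*(-5 + 3*x²))
k(K(-4))*E(F) - 1*121 = (3 - 3*(-⅐)³ + 5*(-⅐))*(-4*4²) - 1*121 = (3 - 3*(-1/343) - 5/7)*(-4*16) - 121 = (3 + 3/343 - 5/7)*(-64) - 121 = (787/343)*(-64) - 121 = -50368/343 - 121 = -91871/343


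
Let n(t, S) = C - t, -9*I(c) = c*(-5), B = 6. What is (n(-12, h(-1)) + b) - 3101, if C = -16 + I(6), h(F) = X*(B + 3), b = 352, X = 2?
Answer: -8249/3 ≈ -2749.7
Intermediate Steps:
h(F) = 18 (h(F) = 2*(6 + 3) = 2*9 = 18)
I(c) = 5*c/9 (I(c) = -c*(-5)/9 = -(-5)*c/9 = 5*c/9)
C = -38/3 (C = -16 + (5/9)*6 = -16 + 10/3 = -38/3 ≈ -12.667)
n(t, S) = -38/3 - t
(n(-12, h(-1)) + b) - 3101 = ((-38/3 - 1*(-12)) + 352) - 3101 = ((-38/3 + 12) + 352) - 3101 = (-2/3 + 352) - 3101 = 1054/3 - 3101 = -8249/3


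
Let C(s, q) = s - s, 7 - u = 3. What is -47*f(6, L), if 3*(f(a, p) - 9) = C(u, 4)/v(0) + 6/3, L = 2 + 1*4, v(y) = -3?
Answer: -1363/3 ≈ -454.33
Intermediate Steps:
u = 4 (u = 7 - 1*3 = 7 - 3 = 4)
C(s, q) = 0
L = 6 (L = 2 + 4 = 6)
f(a, p) = 29/3 (f(a, p) = 9 + (0/(-3) + 6/3)/3 = 9 + (0*(-⅓) + 6*(⅓))/3 = 9 + (0 + 2)/3 = 9 + (⅓)*2 = 9 + ⅔ = 29/3)
-47*f(6, L) = -47*29/3 = -1363/3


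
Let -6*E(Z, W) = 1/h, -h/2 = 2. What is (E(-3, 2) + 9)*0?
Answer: 0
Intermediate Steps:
h = -4 (h = -2*2 = -4)
E(Z, W) = 1/24 (E(Z, W) = -⅙/(-4) = -⅙*(-¼) = 1/24)
(E(-3, 2) + 9)*0 = (1/24 + 9)*0 = (217/24)*0 = 0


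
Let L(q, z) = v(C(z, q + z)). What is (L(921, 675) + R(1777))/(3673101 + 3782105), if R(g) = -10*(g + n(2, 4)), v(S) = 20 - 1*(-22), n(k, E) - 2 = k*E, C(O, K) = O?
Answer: -8914/3727603 ≈ -0.0023913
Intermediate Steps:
n(k, E) = 2 + E*k (n(k, E) = 2 + k*E = 2 + E*k)
v(S) = 42 (v(S) = 20 + 22 = 42)
L(q, z) = 42
R(g) = -100 - 10*g (R(g) = -10*(g + (2 + 4*2)) = -10*(g + (2 + 8)) = -10*(g + 10) = -10*(10 + g) = -100 - 10*g)
(L(921, 675) + R(1777))/(3673101 + 3782105) = (42 + (-100 - 10*1777))/(3673101 + 3782105) = (42 + (-100 - 17770))/7455206 = (42 - 17870)*(1/7455206) = -17828*1/7455206 = -8914/3727603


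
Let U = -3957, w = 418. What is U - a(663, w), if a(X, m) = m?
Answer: -4375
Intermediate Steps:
U - a(663, w) = -3957 - 1*418 = -3957 - 418 = -4375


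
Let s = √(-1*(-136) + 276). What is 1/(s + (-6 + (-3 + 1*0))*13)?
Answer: -117/13277 - 2*√103/13277 ≈ -0.010341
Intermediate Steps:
s = 2*√103 (s = √(136 + 276) = √412 = 2*√103 ≈ 20.298)
1/(s + (-6 + (-3 + 1*0))*13) = 1/(2*√103 + (-6 + (-3 + 1*0))*13) = 1/(2*√103 + (-6 + (-3 + 0))*13) = 1/(2*√103 + (-6 - 3)*13) = 1/(2*√103 - 9*13) = 1/(2*√103 - 117) = 1/(-117 + 2*√103)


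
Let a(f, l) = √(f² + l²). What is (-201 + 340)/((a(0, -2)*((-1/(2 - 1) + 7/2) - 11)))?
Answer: -139/17 ≈ -8.1765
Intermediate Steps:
(-201 + 340)/((a(0, -2)*((-1/(2 - 1) + 7/2) - 11))) = (-201 + 340)/((√(0² + (-2)²)*((-1/(2 - 1) + 7/2) - 11))) = 139/((√(0 + 4)*((-1/1 + 7*(½)) - 11))) = 139/((√4*((-1*1 + 7/2) - 11))) = 139/((2*((-1 + 7/2) - 11))) = 139/((2*(5/2 - 11))) = 139/((2*(-17/2))) = 139/(-17) = 139*(-1/17) = -139/17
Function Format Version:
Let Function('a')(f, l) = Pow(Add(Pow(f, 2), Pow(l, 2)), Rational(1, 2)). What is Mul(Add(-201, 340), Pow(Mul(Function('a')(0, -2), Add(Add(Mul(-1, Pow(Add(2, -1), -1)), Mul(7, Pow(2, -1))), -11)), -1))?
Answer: Rational(-139, 17) ≈ -8.1765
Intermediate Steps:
Mul(Add(-201, 340), Pow(Mul(Function('a')(0, -2), Add(Add(Mul(-1, Pow(Add(2, -1), -1)), Mul(7, Pow(2, -1))), -11)), -1)) = Mul(Add(-201, 340), Pow(Mul(Pow(Add(Pow(0, 2), Pow(-2, 2)), Rational(1, 2)), Add(Add(Mul(-1, Pow(Add(2, -1), -1)), Mul(7, Pow(2, -1))), -11)), -1)) = Mul(139, Pow(Mul(Pow(Add(0, 4), Rational(1, 2)), Add(Add(Mul(-1, Pow(1, -1)), Mul(7, Rational(1, 2))), -11)), -1)) = Mul(139, Pow(Mul(Pow(4, Rational(1, 2)), Add(Add(Mul(-1, 1), Rational(7, 2)), -11)), -1)) = Mul(139, Pow(Mul(2, Add(Add(-1, Rational(7, 2)), -11)), -1)) = Mul(139, Pow(Mul(2, Add(Rational(5, 2), -11)), -1)) = Mul(139, Pow(Mul(2, Rational(-17, 2)), -1)) = Mul(139, Pow(-17, -1)) = Mul(139, Rational(-1, 17)) = Rational(-139, 17)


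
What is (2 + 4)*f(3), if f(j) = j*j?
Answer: 54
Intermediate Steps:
f(j) = j**2
(2 + 4)*f(3) = (2 + 4)*3**2 = 6*9 = 54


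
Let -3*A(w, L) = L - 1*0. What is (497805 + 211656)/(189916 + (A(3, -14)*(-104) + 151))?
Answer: 2128383/568745 ≈ 3.7422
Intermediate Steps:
A(w, L) = -L/3 (A(w, L) = -(L - 1*0)/3 = -(L + 0)/3 = -L/3)
(497805 + 211656)/(189916 + (A(3, -14)*(-104) + 151)) = (497805 + 211656)/(189916 + (-⅓*(-14)*(-104) + 151)) = 709461/(189916 + ((14/3)*(-104) + 151)) = 709461/(189916 + (-1456/3 + 151)) = 709461/(189916 - 1003/3) = 709461/(568745/3) = 709461*(3/568745) = 2128383/568745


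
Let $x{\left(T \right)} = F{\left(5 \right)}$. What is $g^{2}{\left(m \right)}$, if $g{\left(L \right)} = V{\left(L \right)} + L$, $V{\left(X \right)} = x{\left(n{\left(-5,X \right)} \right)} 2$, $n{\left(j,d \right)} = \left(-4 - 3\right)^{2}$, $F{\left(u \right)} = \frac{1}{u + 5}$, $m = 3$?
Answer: $\frac{256}{25} \approx 10.24$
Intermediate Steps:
$F{\left(u \right)} = \frac{1}{5 + u}$
$n{\left(j,d \right)} = 49$ ($n{\left(j,d \right)} = \left(-7\right)^{2} = 49$)
$x{\left(T \right)} = \frac{1}{10}$ ($x{\left(T \right)} = \frac{1}{5 + 5} = \frac{1}{10}$)
$V{\left(X \right)} = \frac{1}{5}$ ($V{\left(X \right)} = \frac{1}{10} \cdot 2 = \frac{1}{5}$)
$g{\left(L \right)} = \frac{1}{5} + L$
$g^{2}{\left(m \right)} = \left(\frac{1}{5} + 3\right)^{2} = \left(\frac{16}{5}\right)^{2} = \frac{256}{25}$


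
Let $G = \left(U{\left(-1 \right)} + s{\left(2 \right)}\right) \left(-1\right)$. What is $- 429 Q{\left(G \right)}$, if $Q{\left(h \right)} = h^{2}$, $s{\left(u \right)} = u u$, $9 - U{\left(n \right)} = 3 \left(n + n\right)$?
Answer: $-154869$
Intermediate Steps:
$U{\left(n \right)} = 9 - 6 n$ ($U{\left(n \right)} = 9 - 3 \left(n + n\right) = 9 - 3 \cdot 2 n = 9 - 6 n$)
$s{\left(u \right)} = u^{2}$
$G = -19$ ($G = \left(\left(9 - -6\right) + 2^{2}\right) \left(-1\right) = \left(\left(9 + 6\right) + 4\right) \left(-1\right) = \left(15 + 4\right) \left(-1\right) = 19 \left(-1\right) = -19$)
$- 429 Q{\left(G \right)} = - 429 \left(-19\right)^{2} = \left(-429\right) 361 = -154869$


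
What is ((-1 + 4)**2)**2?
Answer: 81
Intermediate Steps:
((-1 + 4)**2)**2 = (3**2)**2 = 9**2 = 81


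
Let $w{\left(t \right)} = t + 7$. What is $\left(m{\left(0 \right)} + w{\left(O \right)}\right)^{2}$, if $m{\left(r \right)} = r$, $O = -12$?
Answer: $25$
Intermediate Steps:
$w{\left(t \right)} = 7 + t$
$\left(m{\left(0 \right)} + w{\left(O \right)}\right)^{2} = \left(0 + \left(7 - 12\right)\right)^{2} = \left(0 - 5\right)^{2} = \left(-5\right)^{2} = 25$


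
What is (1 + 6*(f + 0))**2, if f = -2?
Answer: 121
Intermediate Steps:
(1 + 6*(f + 0))**2 = (1 + 6*(-2 + 0))**2 = (1 + 6*(-2))**2 = (1 - 12)**2 = (-11)**2 = 121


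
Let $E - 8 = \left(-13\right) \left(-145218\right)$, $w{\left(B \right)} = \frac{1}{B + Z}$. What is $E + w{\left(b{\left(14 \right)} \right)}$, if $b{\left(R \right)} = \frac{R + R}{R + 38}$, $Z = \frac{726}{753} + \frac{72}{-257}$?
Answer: $\frac{1935293747261}{1025135} \approx 1.8878 \cdot 10^{6}$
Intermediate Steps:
$Z = \frac{44122}{64507}$ ($Z = 726 \cdot \frac{1}{753} + 72 \left(- \frac{1}{257}\right) = \frac{242}{251} - \frac{72}{257} = \frac{44122}{64507} \approx 0.68399$)
$b{\left(R \right)} = \frac{2 R}{38 + R}$
$w{\left(B \right)} = \frac{1}{\frac{44122}{64507} + B}$ ($w{\left(B \right)} = \frac{1}{B + \frac{44122}{64507}} = \frac{1}{\frac{44122}{64507} + B}$)
$E = 1887842$ ($E = 8 - -1887834 = 8 + 1887834 = 1887842$)
$E + w{\left(b{\left(14 \right)} \right)} = 1887842 + \frac{64507}{44122 + 64507 \cdot 2 \cdot 14 \frac{1}{38 + 14}} = 1887842 + \frac{64507}{44122 + 64507 \cdot 2 \cdot 14 \cdot \frac{1}{52}} = 1887842 + \frac{64507}{44122 + 64507 \cdot \frac{7}{13}} = 1887842 + \frac{64507}{44122 + \frac{451549}{13}} = 1887842 + \frac{64507}{\frac{1025135}{13}} = 1887842 + 64507 \cdot \frac{13}{1025135} = 1887842 + \frac{838591}{1025135} = \frac{1935293747261}{1025135}$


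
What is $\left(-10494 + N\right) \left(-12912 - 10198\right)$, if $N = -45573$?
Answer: $1295708370$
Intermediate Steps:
$\left(-10494 + N\right) \left(-12912 - 10198\right) = \left(-10494 - 45573\right) \left(-12912 - 10198\right) = \left(-56067\right) \left(-23110\right) = 1295708370$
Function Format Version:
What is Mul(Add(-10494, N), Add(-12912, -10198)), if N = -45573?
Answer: 1295708370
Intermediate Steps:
Mul(Add(-10494, N), Add(-12912, -10198)) = Mul(Add(-10494, -45573), Add(-12912, -10198)) = Mul(-56067, -23110) = 1295708370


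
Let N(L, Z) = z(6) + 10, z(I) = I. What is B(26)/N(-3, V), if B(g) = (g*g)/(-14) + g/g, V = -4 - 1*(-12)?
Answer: -331/112 ≈ -2.9554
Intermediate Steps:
V = 8 (V = -4 + 12 = 8)
N(L, Z) = 16 (N(L, Z) = 6 + 10 = 16)
B(g) = 1 - g**2/14 (B(g) = g**2*(-1/14) + 1 = -g**2/14 + 1 = 1 - g**2/14)
B(26)/N(-3, V) = (1 - 1/14*26**2)/16 = (1 - 1/14*676)*(1/16) = (1 - 338/7)*(1/16) = -331/7*1/16 = -331/112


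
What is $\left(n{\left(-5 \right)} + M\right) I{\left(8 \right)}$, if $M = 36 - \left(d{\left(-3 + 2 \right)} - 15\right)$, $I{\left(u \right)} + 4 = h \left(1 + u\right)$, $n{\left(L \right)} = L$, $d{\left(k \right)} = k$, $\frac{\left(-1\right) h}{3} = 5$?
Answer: $-6533$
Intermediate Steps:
$h = -15$ ($h = \left(-3\right) 5 = -15$)
$I{\left(u \right)} = -19 - 15 u$ ($I{\left(u \right)} = -4 - 15 \left(1 + u\right) = -4 - \left(15 + 15 u\right) = -19 - 15 u$)
$M = 52$ ($M = 36 - \left(\left(-3 + 2\right) - 15\right) = 36 - \left(-1 - 15\right) = 36 - -16 = 36 + 16 = 52$)
$\left(n{\left(-5 \right)} + M\right) I{\left(8 \right)} = \left(-5 + 52\right) \left(-19 - 120\right) = 47 \left(-19 - 120\right) = 47 \left(-139\right) = -6533$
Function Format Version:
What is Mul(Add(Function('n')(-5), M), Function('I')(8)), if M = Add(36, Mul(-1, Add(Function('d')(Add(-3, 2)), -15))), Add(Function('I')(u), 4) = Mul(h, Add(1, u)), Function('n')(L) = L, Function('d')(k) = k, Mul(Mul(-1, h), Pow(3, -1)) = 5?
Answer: -6533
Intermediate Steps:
h = -15 (h = Mul(-3, 5) = -15)
Function('I')(u) = Add(-19, Mul(-15, u)) (Function('I')(u) = Add(-4, Mul(-15, Add(1, u))) = Add(-4, Add(-15, Mul(-15, u))) = Add(-19, Mul(-15, u)))
M = 52 (M = Add(36, Mul(-1, Add(Add(-3, 2), -15))) = Add(36, Mul(-1, Add(-1, -15))) = Add(36, Mul(-1, -16)) = Add(36, 16) = 52)
Mul(Add(Function('n')(-5), M), Function('I')(8)) = Mul(Add(-5, 52), Add(-19, Mul(-15, 8))) = Mul(47, Add(-19, -120)) = Mul(47, -139) = -6533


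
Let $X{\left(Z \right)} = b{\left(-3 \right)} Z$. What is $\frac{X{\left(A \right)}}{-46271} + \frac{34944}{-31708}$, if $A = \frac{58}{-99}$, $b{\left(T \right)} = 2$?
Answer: $- \frac{40017202612}{36312231483} \approx -1.102$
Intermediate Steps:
$A = - \frac{58}{99}$ ($A = 58 \left(- \frac{1}{99}\right) = - \frac{58}{99} \approx -0.58586$)
$X{\left(Z \right)} = 2 Z$
$\frac{X{\left(A \right)}}{-46271} + \frac{34944}{-31708} = \frac{2 \left(- \frac{58}{99}\right)}{-46271} + \frac{34944}{-31708} = \left(- \frac{116}{99}\right) \left(- \frac{1}{46271}\right) + 34944 \left(- \frac{1}{31708}\right) = \frac{116}{4580829} - \frac{8736}{7927} = - \frac{40017202612}{36312231483}$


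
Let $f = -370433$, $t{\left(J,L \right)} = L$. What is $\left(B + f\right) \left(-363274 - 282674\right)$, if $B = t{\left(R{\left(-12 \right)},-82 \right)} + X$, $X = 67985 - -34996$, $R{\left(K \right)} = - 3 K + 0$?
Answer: $172813052232$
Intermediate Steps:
$R{\left(K \right)} = - 3 K$
$X = 102981$ ($X = 67985 + 34996 = 102981$)
$B = 102899$ ($B = -82 + 102981 = 102899$)
$\left(B + f\right) \left(-363274 - 282674\right) = \left(102899 - 370433\right) \left(-363274 - 282674\right) = \left(-267534\right) \left(-645948\right) = 172813052232$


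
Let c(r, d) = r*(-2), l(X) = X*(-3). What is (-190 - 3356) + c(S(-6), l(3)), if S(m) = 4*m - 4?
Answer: -3490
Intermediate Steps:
l(X) = -3*X
S(m) = -4 + 4*m
c(r, d) = -2*r
(-190 - 3356) + c(S(-6), l(3)) = (-190 - 3356) - 2*(-4 + 4*(-6)) = -3546 - 2*(-4 - 24) = -3546 - 2*(-28) = -3546 + 56 = -3490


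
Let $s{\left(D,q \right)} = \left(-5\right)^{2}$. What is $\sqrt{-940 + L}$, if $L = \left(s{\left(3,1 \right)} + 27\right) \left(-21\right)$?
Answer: $4 i \sqrt{127} \approx 45.078 i$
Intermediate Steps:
$s{\left(D,q \right)} = 25$
$L = -1092$ ($L = \left(25 + 27\right) \left(-21\right) = 52 \left(-21\right) = -1092$)
$\sqrt{-940 + L} = \sqrt{-940 - 1092} = \sqrt{-2032} = 4 i \sqrt{127}$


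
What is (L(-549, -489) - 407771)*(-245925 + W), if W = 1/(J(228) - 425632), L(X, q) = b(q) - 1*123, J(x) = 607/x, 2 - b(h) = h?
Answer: 9722843717522189859/97043489 ≈ 1.0019e+11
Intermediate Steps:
b(h) = 2 - h
L(X, q) = -121 - q (L(X, q) = (2 - q) - 1*123 = (2 - q) - 123 = -121 - q)
W = -228/97043489 (W = 1/(607/228 - 425632) = 1/(-97043489/228) = -228/97043489 ≈ -2.3495e-6)
(L(-549, -489) - 407771)*(-245925 + W) = ((-121 - 1*(-489)) - 407771)*(-245925 - 228/97043489) = ((-121 + 489) - 407771)*(-23865420032553/97043489) = (368 - 407771)*(-23865420032553/97043489) = -407403*(-23865420032553/97043489) = 9722843717522189859/97043489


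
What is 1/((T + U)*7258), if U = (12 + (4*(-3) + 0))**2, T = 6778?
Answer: 1/49194724 ≈ 2.0327e-8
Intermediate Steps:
U = 0 (U = (12 + (-12 + 0))**2 = (12 - 12)**2 = 0**2 = 0)
1/((T + U)*7258) = 1/((6778 + 0)*7258) = (1/7258)/6778 = (1/6778)*(1/7258) = 1/49194724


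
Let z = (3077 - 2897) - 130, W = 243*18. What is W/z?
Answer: 2187/25 ≈ 87.480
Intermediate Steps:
W = 4374
z = 50 (z = 180 - 130 = 50)
W/z = 4374/50 = 4374*(1/50) = 2187/25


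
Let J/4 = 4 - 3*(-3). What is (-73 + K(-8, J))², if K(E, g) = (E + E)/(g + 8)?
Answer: 1207801/225 ≈ 5368.0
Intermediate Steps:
J = 52 (J = 4*(4 - 3*(-3)) = 4*(4 + 9) = 4*13 = 52)
K(E, g) = 2*E/(8 + g) (K(E, g) = (2*E)/(8 + g) = 2*E/(8 + g))
(-73 + K(-8, J))² = (-73 + 2*(-8)/(8 + 52))² = (-73 + 2*(-8)/60)² = (-73 + 2*(-8)*(1/60))² = (-73 - 4/15)² = (-1099/15)² = 1207801/225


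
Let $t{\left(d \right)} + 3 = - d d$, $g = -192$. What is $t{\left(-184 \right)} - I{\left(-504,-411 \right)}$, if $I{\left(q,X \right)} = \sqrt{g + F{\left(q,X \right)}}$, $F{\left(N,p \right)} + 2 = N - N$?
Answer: $-33859 - i \sqrt{194} \approx -33859.0 - 13.928 i$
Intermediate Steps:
$F{\left(N,p \right)} = -2$ ($F{\left(N,p \right)} = -2 + \left(N - N\right) = -2 + 0 = -2$)
$t{\left(d \right)} = -3 - d^{2}$ ($t{\left(d \right)} = -3 + - d d = -3 - d^{2}$)
$I{\left(q,X \right)} = i \sqrt{194}$ ($I{\left(q,X \right)} = \sqrt{-192 - 2} = \sqrt{-194} = i \sqrt{194}$)
$t{\left(-184 \right)} - I{\left(-504,-411 \right)} = \left(-3 - \left(-184\right)^{2}\right) - i \sqrt{194} = \left(-3 - 33856\right) - i \sqrt{194} = -33859 - i \sqrt{194}$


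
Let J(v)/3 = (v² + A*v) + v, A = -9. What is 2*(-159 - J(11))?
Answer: -516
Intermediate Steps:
J(v) = -24*v + 3*v² (J(v) = 3*((v² - 9*v) + v) = 3*(v² - 8*v) = -24*v + 3*v²)
2*(-159 - J(11)) = 2*(-159 - 3*11*(-8 + 11)) = 2*(-159 - 3*11*3) = 2*(-159 - 1*99) = 2*(-159 - 99) = 2*(-258) = -516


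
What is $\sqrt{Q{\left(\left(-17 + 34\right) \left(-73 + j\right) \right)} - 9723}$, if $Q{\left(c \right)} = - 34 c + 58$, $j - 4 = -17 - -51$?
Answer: $\sqrt{10565} \approx 102.79$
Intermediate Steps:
$j = 38$ ($j = 4 - -34 = 4 + \left(-17 + 51\right) = 4 + 34 = 38$)
$Q{\left(c \right)} = 58 - 34 c$
$\sqrt{Q{\left(\left(-17 + 34\right) \left(-73 + j\right) \right)} - 9723} = \sqrt{\left(58 - 34 \left(-17 + 34\right) \left(-73 + 38\right)\right) - 9723} = \sqrt{\left(58 - 34 \cdot 17 \left(-35\right)\right) - 9723} = \sqrt{\left(58 - -20230\right) - 9723} = \sqrt{\left(58 + 20230\right) - 9723} = \sqrt{20288 - 9723} = \sqrt{10565}$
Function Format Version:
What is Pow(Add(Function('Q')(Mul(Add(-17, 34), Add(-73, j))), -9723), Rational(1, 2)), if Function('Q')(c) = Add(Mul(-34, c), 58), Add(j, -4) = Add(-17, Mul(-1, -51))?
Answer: Pow(10565, Rational(1, 2)) ≈ 102.79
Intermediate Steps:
j = 38 (j = Add(4, Add(-17, Mul(-1, -51))) = Add(4, Add(-17, 51)) = Add(4, 34) = 38)
Function('Q')(c) = Add(58, Mul(-34, c))
Pow(Add(Function('Q')(Mul(Add(-17, 34), Add(-73, j))), -9723), Rational(1, 2)) = Pow(Add(Add(58, Mul(-34, Mul(Add(-17, 34), Add(-73, 38)))), -9723), Rational(1, 2)) = Pow(Add(Add(58, Mul(-34, Mul(17, -35))), -9723), Rational(1, 2)) = Pow(Add(Add(58, Mul(-34, -595)), -9723), Rational(1, 2)) = Pow(Add(Add(58, 20230), -9723), Rational(1, 2)) = Pow(Add(20288, -9723), Rational(1, 2)) = Pow(10565, Rational(1, 2))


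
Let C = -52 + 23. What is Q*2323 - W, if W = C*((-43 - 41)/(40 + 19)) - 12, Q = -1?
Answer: -138785/59 ≈ -2352.3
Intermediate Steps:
C = -29
W = 1728/59 (W = -29*(-43 - 41)/(40 + 19) - 12 = -(-2436)/59 - 12 = -29*(-84/59) - 12 = 2436/59 - 12 = 1728/59 ≈ 29.288)
Q*2323 - W = -1*2323 - 1*1728/59 = -2323 - 1728/59 = -138785/59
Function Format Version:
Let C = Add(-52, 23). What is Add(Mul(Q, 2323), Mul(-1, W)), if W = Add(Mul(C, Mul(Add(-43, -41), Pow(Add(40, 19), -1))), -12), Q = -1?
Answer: Rational(-138785, 59) ≈ -2352.3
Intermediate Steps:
C = -29
W = Rational(1728, 59) (W = Add(Mul(-29, Mul(Add(-43, -41), Pow(Add(40, 19), -1))), -12) = Add(Mul(-29, Mul(-84, Pow(59, -1))), -12) = Add(Mul(-29, Mul(-84, Rational(1, 59))), -12) = Add(Mul(-29, Rational(-84, 59)), -12) = Add(Rational(2436, 59), -12) = Rational(1728, 59) ≈ 29.288)
Add(Mul(Q, 2323), Mul(-1, W)) = Add(Mul(-1, 2323), Mul(-1, Rational(1728, 59))) = Add(-2323, Rational(-1728, 59)) = Rational(-138785, 59)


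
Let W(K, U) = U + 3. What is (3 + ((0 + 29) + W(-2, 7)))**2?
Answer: 1764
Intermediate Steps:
W(K, U) = 3 + U
(3 + ((0 + 29) + W(-2, 7)))**2 = (3 + ((0 + 29) + (3 + 7)))**2 = (3 + (29 + 10))**2 = (3 + 39)**2 = 42**2 = 1764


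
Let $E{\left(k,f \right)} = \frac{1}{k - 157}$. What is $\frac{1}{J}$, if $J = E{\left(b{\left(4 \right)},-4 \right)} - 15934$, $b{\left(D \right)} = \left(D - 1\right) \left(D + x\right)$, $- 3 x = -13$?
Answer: $- \frac{132}{2103289} \approx -6.2759 \cdot 10^{-5}$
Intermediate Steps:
$x = \frac{13}{3}$ ($x = \left(- \frac{1}{3}\right) \left(-13\right) = \frac{13}{3} \approx 4.3333$)
$b{\left(D \right)} = \left(-1 + D\right) \left(\frac{13}{3} + D\right)$ ($b{\left(D \right)} = \left(D - 1\right) \left(D + \frac{13}{3}\right) = \left(-1 + D\right) \left(\frac{13}{3} + D\right)$)
$E{\left(k,f \right)} = \frac{1}{-157 + k}$
$J = - \frac{2103289}{132}$ ($J = \frac{1}{-157 + \left(- \frac{13}{3} + 4^{2} + \frac{10}{3} \cdot 4\right)} - 15934 = \frac{1}{-157 + \left(- \frac{13}{3} + 16 + \frac{40}{3}\right)} - 15934 = \frac{1}{-157 + 25} - 15934 = \frac{1}{-132} - 15934 = - \frac{1}{132} - 15934 = - \frac{2103289}{132} \approx -15934.0$)
$\frac{1}{J} = \frac{1}{- \frac{2103289}{132}} = - \frac{132}{2103289}$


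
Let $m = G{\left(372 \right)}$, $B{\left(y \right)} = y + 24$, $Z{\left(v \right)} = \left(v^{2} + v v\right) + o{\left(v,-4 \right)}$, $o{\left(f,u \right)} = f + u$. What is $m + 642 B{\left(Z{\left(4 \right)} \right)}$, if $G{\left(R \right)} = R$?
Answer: $36324$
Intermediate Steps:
$Z{\left(v \right)} = -4 + v + 2 v^{2}$ ($Z{\left(v \right)} = \left(v^{2} + v v\right) + \left(v - 4\right) = \left(v^{2} + v^{2}\right) + \left(-4 + v\right) = 2 v^{2} + \left(-4 + v\right) = -4 + v + 2 v^{2}$)
$B{\left(y \right)} = 24 + y$
$m = 372$
$m + 642 B{\left(Z{\left(4 \right)} \right)} = 372 + 642 \left(24 + \left(-4 + 4 + 2 \cdot 4^{2}\right)\right) = 372 + 642 \left(24 + \left(-4 + 4 + 2 \cdot 16\right)\right) = 372 + 642 \left(24 + \left(-4 + 4 + 32\right)\right) = 372 + 642 \left(24 + 32\right) = 372 + 642 \cdot 56 = 372 + 35952 = 36324$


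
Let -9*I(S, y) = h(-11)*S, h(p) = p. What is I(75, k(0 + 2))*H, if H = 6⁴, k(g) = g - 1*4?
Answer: 118800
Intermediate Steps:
k(g) = -4 + g (k(g) = g - 4 = -4 + g)
I(S, y) = 11*S/9 (I(S, y) = -(-11)*S/9 = 11*S/9)
H = 1296
I(75, k(0 + 2))*H = ((11/9)*75)*1296 = (275/3)*1296 = 118800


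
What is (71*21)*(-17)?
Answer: -25347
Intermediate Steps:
(71*21)*(-17) = 1491*(-17) = -25347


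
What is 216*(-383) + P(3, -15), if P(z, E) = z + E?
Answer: -82740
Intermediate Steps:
P(z, E) = E + z
216*(-383) + P(3, -15) = 216*(-383) + (-15 + 3) = -82728 - 12 = -82740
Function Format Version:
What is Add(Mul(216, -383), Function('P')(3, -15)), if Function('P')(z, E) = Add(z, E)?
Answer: -82740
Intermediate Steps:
Function('P')(z, E) = Add(E, z)
Add(Mul(216, -383), Function('P')(3, -15)) = Add(Mul(216, -383), Add(-15, 3)) = Add(-82728, -12) = -82740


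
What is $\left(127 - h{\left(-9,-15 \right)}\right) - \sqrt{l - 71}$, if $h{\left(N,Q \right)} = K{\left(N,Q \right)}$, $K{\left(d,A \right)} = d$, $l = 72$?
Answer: $135$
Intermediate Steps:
$h{\left(N,Q \right)} = N$
$\left(127 - h{\left(-9,-15 \right)}\right) - \sqrt{l - 71} = \left(127 - -9\right) - \sqrt{72 - 71} = \left(127 + 9\right) - \sqrt{1} = 136 - 1 = 135$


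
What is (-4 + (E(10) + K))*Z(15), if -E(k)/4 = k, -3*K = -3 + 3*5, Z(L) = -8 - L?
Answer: 1104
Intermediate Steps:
K = -4 (K = -(-3 + 3*5)/3 = -(-3 + 15)/3 = -⅓*12 = -4)
E(k) = -4*k
(-4 + (E(10) + K))*Z(15) = (-4 + (-4*10 - 4))*(-8 - 1*15) = (-4 + (-40 - 4))*(-8 - 15) = (-4 - 44)*(-23) = -48*(-23) = 1104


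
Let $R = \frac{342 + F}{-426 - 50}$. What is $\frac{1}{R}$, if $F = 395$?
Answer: $- \frac{476}{737} \approx -0.64586$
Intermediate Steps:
$R = - \frac{737}{476}$ ($R = \frac{342 + 395}{-426 - 50} = \frac{737}{-476} = 737 \left(- \frac{1}{476}\right) = - \frac{737}{476} \approx -1.5483$)
$\frac{1}{R} = \frac{1}{- \frac{737}{476}} = - \frac{476}{737}$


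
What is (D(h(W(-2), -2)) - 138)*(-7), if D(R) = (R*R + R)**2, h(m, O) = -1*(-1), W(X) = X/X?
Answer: 938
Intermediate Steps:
W(X) = 1
h(m, O) = 1
D(R) = (R + R**2)**2 (D(R) = (R**2 + R)**2 = (R + R**2)**2)
(D(h(W(-2), -2)) - 138)*(-7) = (1**2*(1 + 1)**2 - 138)*(-7) = (1*2**2 - 138)*(-7) = (1*4 - 138)*(-7) = (4 - 138)*(-7) = -134*(-7) = 938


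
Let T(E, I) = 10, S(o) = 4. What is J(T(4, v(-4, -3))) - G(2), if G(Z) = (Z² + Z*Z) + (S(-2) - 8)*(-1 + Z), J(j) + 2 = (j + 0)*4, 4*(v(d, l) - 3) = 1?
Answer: 34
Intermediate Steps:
v(d, l) = 13/4 (v(d, l) = 3 + (¼)*1 = 3 + ¼ = 13/4)
J(j) = -2 + 4*j (J(j) = -2 + (j + 0)*4 = -2 + j*4 = -2 + 4*j)
G(Z) = 4 - 4*Z + 2*Z² (G(Z) = (Z² + Z*Z) + (4 - 8)*(-1 + Z) = (Z² + Z²) - 4*(-1 + Z) = 2*Z² + (4 - 4*Z) = 4 - 4*Z + 2*Z²)
J(T(4, v(-4, -3))) - G(2) = (-2 + 4*10) - (4 - 4*2 + 2*2²) = (-2 + 40) - (4 - 8 + 2*4) = 38 - (4 - 8 + 8) = 38 - 1*4 = 38 - 4 = 34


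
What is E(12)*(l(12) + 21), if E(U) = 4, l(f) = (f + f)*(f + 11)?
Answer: 2292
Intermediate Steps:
l(f) = 2*f*(11 + f) (l(f) = (2*f)*(11 + f) = 2*f*(11 + f))
E(12)*(l(12) + 21) = 4*(2*12*(11 + 12) + 21) = 4*(2*12*23 + 21) = 4*(552 + 21) = 4*573 = 2292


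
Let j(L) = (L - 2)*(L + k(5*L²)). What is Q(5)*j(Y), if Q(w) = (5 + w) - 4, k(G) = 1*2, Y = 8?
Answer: 360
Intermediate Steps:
k(G) = 2
Q(w) = 1 + w
j(L) = (-2 + L)*(2 + L) (j(L) = (L - 2)*(L + 2) = (-2 + L)*(2 + L))
Q(5)*j(Y) = (1 + 5)*(-4 + 8²) = 6*(-4 + 64) = 6*60 = 360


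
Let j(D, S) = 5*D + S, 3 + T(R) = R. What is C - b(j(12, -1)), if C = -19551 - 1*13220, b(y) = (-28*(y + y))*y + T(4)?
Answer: 162164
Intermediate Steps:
T(R) = -3 + R
j(D, S) = S + 5*D
b(y) = 1 - 56*y² (b(y) = (-28*(y + y))*y + (-3 + 4) = (-56*y)*y + 1 = -56*y² + 1 = 1 - 56*y²)
C = -32771 (C = -19551 - 13220 = -32771)
C - b(j(12, -1)) = -32771 - (1 - 56*(-1 + 5*12)²) = -32771 - (1 - 56*(-1 + 60)²) = -32771 - (1 - 56*59²) = -32771 - (1 - 56*3481) = -32771 - (1 - 194936) = -32771 - 1*(-194935) = -32771 + 194935 = 162164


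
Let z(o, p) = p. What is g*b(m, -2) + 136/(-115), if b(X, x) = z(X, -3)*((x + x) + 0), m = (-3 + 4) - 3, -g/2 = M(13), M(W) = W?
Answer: -36016/115 ≈ -313.18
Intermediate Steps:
g = -26 (g = -2*13 = -26)
m = -2 (m = 1 - 3 = -2)
b(X, x) = -6*x (b(X, x) = -3*((x + x) + 0) = -3*(2*x + 0) = -6*x)
g*b(m, -2) + 136/(-115) = -(-156)*(-2) + 136/(-115) = -26*12 + 136*(-1/115) = -312 - 136/115 = -36016/115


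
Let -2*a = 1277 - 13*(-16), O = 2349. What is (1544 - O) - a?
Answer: -125/2 ≈ -62.500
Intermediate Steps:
a = -1485/2 (a = -(1277 - 13*(-16))/2 = -(1277 + 208)/2 = -½*1485 = -1485/2 ≈ -742.50)
(1544 - O) - a = (1544 - 1*2349) - 1*(-1485/2) = (1544 - 2349) + 1485/2 = -805 + 1485/2 = -125/2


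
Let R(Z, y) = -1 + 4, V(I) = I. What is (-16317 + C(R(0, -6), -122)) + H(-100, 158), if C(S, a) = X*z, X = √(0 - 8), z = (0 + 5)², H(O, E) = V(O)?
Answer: -16417 + 50*I*√2 ≈ -16417.0 + 70.711*I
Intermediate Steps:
H(O, E) = O
R(Z, y) = 3
z = 25 (z = 5² = 25)
X = 2*I*√2 (X = √(-8) = 2*I*√2 ≈ 2.8284*I)
C(S, a) = 50*I*√2 (C(S, a) = (2*I*√2)*25 = 50*I*√2)
(-16317 + C(R(0, -6), -122)) + H(-100, 158) = (-16317 + 50*I*√2) - 100 = -16417 + 50*I*√2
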